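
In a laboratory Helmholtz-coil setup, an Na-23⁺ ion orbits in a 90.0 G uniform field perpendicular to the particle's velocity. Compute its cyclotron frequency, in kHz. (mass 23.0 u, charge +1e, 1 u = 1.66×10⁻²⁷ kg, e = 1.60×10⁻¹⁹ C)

f ≈ 6.00 kHz

f = qB/(2πm) = (1×1.60×10^-19)(9.00×10^-3) / [2π(3.82×10^-26)] = 6000 Hz.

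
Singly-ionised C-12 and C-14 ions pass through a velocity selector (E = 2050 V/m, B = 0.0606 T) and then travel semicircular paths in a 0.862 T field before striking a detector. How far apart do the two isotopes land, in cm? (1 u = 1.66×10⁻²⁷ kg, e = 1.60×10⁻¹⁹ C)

Both emerge at v = E/B₁ = 3.38×10^4 m/s.
r = mv/(qB₂), so r₁ = 4.886×10^-3 m and r₂ = 5.700×10^-3 m, giving Δr = 8.14×10^-4 m.
After a semicircle each ion lands a diameter 2r from the entry slit, so the separation is 2Δr = 1.63×10^-3 m.

Δd ≈ 0.163 cm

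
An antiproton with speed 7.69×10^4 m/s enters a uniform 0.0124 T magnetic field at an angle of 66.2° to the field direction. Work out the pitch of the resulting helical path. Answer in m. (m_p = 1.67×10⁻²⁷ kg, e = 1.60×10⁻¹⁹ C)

pitch ≈ 0.164 m

The velocity component along B is v∥ = v cos66.2° = 3.10×10^4 m/s.
The cyclotron period T = 2πm/(qB) = 5.29×10^-6 s is set by m, q, B alone.
Pitch = v∥·T = (3.10×10^4)(5.29×10^-6) = 0.164 m.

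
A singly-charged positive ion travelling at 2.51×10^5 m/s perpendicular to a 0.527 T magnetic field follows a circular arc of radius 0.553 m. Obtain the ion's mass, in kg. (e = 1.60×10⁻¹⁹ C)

qvB = mv²/r ⇒ m = qBr/v.
m = (1×1.60×10^-19)(0.527)(0.553) / (2.51×10^5) = 1.86×10^-25 kg.

m ≈ 1.86×10^-25 kg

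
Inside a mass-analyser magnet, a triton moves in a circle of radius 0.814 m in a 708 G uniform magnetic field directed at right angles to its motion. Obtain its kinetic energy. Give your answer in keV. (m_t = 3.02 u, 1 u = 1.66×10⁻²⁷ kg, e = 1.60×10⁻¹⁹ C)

v = qBr/m = (1×1.60×10^-19)(0.0708)(0.814) / (5.01×10^-27) = 1.84×10^6 m/s.
K = ½mv² = 0.5·(5.01×10^-27)·(1.84×10^6)² = 8.48×10^-15 J = 53.0 keV.

K ≈ 53.0 keV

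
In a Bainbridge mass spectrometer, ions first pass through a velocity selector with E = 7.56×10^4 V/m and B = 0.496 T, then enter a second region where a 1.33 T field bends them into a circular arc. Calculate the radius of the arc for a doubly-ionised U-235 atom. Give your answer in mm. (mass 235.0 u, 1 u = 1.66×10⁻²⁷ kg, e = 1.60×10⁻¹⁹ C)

The selector passes v = E/B = 7.56×10^4/0.496 = 1.52×10^5 m/s.
In the deflection region, r = mv/(qB₂) = (3.90×10^-25)(1.52×10^5) / [(2×1.60×10^-19)(1.33)] = 0.140 m.

r ≈ 140 mm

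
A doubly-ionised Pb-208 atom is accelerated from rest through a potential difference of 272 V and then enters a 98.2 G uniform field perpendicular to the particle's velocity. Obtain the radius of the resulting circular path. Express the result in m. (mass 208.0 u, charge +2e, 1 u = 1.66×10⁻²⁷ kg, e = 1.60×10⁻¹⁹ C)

The kinetic energy gained is K = qV = (2×1.60×10^-19)(272) = 8.70×10^-17 J.
v = √(2K/m) = 2.25×10^4 m/s.
r = mv/(qB) = (3.45×10^-25)(2.25×10^4) / [(2×1.60×10^-19)(9.82×10^-3)] = 2.47 m.

r ≈ 2.47 m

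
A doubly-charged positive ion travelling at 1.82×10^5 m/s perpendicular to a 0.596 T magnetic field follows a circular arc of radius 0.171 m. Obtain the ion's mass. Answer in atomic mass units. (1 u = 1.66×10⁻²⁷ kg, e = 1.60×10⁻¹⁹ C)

qvB = mv²/r ⇒ m = qBr/v.
m = (2×1.60×10^-19)(0.596)(0.171) / (1.82×10^5) = 1.79×10^-25 kg = 108 u.

m ≈ 108 u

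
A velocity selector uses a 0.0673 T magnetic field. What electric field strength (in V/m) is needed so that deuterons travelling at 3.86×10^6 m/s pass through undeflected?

E ≈ 2.60×10^5 V/m

qE = qvB ⇒ E = vB = (3.86×10^6)(0.0673) = 2.60×10^5 V/m.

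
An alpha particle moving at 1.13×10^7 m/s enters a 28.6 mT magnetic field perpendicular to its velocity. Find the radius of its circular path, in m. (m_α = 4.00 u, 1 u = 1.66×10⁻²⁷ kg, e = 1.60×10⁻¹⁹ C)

r ≈ 8.20 m

The magnetic force provides the centripetal force: qvB = mv²/r, so r = mv/(qB).
r = (6.64×10^-27 kg)(1.13×10^7 m/s) / [(2×1.60×10^-19 C)(0.0286 T)] = 8.20 m.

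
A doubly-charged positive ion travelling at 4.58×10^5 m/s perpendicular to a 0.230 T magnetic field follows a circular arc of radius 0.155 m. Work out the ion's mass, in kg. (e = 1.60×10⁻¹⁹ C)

m ≈ 2.49×10^-26 kg

qvB = mv²/r ⇒ m = qBr/v.
m = (2×1.60×10^-19)(0.230)(0.155) / (4.58×10^5) = 2.49×10^-26 kg.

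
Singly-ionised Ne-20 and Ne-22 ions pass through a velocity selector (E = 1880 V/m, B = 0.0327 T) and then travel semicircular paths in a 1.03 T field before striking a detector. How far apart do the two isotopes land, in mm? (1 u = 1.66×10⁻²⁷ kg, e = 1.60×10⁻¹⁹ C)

Δd ≈ 2.32 mm

Both emerge at v = E/B₁ = 5.75×10^4 m/s.
r = mv/(qB₂), so r₁ = 0.01158 m and r₂ = 0.01274 m, giving Δr = 1.16×10^-3 m.
After a semicircle each ion lands a diameter 2r from the entry slit, so the separation is 2Δr = 2.32×10^-3 m.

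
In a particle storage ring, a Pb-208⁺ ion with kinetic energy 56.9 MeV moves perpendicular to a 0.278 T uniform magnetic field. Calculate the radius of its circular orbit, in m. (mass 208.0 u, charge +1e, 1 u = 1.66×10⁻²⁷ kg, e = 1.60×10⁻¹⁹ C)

Convert the energy: K = 56.9 MeV = 9.10×10^-12 J.
v = √(2K/m) = √(2·9.10×10^-12/3.45×10^-25) = 7.26×10^6 m/s.
r = mv/(qB) = (3.45×10^-25)(7.26×10^6) / [(1×1.60×10^-19)(0.278)] = 56.4 m.

r ≈ 56.4 m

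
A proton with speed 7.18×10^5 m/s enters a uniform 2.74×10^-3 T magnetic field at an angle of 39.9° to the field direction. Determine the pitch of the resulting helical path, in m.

pitch ≈ 13.2 m

The velocity component along B is v∥ = v cos39.9° = 5.51×10^5 m/s.
The cyclotron period T = 2πm/(qB) = 2.39×10^-5 s is set by m, q, B alone.
Pitch = v∥·T = (5.51×10^5)(2.39×10^-5) = 13.2 m.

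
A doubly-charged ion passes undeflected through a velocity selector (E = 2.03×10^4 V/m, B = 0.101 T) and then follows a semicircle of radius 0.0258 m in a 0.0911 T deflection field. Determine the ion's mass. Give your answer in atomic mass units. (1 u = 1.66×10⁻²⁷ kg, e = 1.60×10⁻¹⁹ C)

v = E/B₁ = 2.01×10^5 m/s.
From r = mv/(qB₂), m = qB₂r/v = (2×1.60×10^-19)(0.0911)(0.0258) / (2.01×10^5) = 3.74×10^-27 kg.
In atomic mass units: m = 3.74×10^-27 / 1.66×10^-27 = 2.25 u.

m ≈ 2.25 u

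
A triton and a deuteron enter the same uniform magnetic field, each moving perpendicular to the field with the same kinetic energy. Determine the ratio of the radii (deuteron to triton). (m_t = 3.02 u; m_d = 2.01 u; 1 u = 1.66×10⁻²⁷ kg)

ratio ≈ 0.816

r = √(2mK)/(qB) ⇒ at equal K, r ∝ √m/q.
r_{deuteron}/r_{triton} = 0.816.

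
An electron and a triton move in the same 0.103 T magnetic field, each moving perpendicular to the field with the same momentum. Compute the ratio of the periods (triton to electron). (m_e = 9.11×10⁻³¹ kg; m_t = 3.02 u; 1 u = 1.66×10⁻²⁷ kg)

ratio ≈ 5500

T = 2πm/(qB) is independent of speed, so T₂/T₁ = (m₂/q₂)/(m₁/q₁).
T_{triton}/T_{electron} = (5.01×10^-27/1e) / (9.11×10^-31/1e) = 5500.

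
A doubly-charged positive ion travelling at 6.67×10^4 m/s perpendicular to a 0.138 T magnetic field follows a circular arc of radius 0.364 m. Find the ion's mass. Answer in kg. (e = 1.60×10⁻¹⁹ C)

qvB = mv²/r ⇒ m = qBr/v.
m = (2×1.60×10^-19)(0.138)(0.364) / (6.67×10^4) = 2.41×10^-25 kg.

m ≈ 2.41×10^-25 kg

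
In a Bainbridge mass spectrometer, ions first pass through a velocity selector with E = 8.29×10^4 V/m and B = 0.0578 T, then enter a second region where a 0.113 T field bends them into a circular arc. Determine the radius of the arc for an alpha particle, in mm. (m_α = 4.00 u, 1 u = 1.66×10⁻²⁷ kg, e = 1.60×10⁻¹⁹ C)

The selector passes v = E/B = 8.29×10^4/0.0578 = 1.43×10^6 m/s.
In the deflection region, r = mv/(qB₂) = (6.64×10^-27)(1.43×10^6) / [(2×1.60×10^-19)(0.113)] = 0.263 m.

r ≈ 263 mm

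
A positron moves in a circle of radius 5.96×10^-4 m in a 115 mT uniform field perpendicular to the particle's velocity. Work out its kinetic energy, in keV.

v = qBr/m = (1×1.60×10^-19)(0.115)(5.96×10^-4) / (9.11×10^-31) = 1.20×10^7 m/s.
K = ½mv² = 0.5·(9.11×10^-31)·(1.20×10^7)² = 6.60×10^-17 J = 0.413 keV.

K ≈ 0.413 keV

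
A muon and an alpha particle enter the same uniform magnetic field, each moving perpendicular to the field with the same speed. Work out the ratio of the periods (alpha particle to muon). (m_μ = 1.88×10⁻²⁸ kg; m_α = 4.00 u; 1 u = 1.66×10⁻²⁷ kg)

ratio ≈ 17.7

T = 2πm/(qB) is independent of speed, so T₂/T₁ = (m₂/q₂)/(m₁/q₁).
T_{alpha particle}/T_{muon} = (6.64×10^-27/2e) / (1.88×10^-28/1e) = 17.7.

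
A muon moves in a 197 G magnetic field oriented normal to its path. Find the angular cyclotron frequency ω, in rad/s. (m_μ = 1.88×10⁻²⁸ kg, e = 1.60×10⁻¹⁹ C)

ω = qB/m = (1×1.60×10^-19)(0.0197) / (1.88×10^-28) = 1.68×10^7 rad/s.

ω ≈ 1.68×10^7 rad/s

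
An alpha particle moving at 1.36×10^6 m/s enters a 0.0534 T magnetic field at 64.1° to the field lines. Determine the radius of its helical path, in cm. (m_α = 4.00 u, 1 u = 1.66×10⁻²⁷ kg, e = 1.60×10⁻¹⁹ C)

r ≈ 47.5 cm

Only the perpendicular component v⊥ = v sin64.1° = 1.22×10^6 m/s is bent by the field.
r = m v⊥ /(qB) = (6.64×10^-27)(1.22×10^6) / [(2×1.60×10^-19)(0.0534)] = 0.475 m.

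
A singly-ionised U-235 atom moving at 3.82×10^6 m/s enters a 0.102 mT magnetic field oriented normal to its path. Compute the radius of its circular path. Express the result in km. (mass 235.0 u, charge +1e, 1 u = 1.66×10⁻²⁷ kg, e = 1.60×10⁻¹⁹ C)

r ≈ 91.3 km

The magnetic force provides the centripetal force: qvB = mv²/r, so r = mv/(qB).
r = (3.90×10^-25 kg)(3.82×10^6 m/s) / [(1×1.60×10^-19 C)(1.02×10^-4 T)] = 9.13×10^4 m.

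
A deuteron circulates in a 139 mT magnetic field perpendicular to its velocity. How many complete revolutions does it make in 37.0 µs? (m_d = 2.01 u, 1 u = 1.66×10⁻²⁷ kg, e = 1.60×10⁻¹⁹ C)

T = 2πm/(qB) = 2π(3.3366×10^-27) / [(1×1.60×10^-19)(0.139)] = 9.4265×10^-7 s.
N = t/T = 3.70×10^-5 / 9.4265×10^-7 ≈ 39.25, so 39 complete revolutions.

N = 39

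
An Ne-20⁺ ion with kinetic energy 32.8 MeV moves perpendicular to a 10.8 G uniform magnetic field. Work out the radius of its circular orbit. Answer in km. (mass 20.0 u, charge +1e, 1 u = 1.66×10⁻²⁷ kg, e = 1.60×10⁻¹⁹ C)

Convert the energy: K = 32.8 MeV = 5.25×10^-12 J.
v = √(2K/m) = √(2·5.25×10^-12/3.32×10^-26) = 1.78×10^7 m/s.
r = mv/(qB) = (3.32×10^-26)(1.78×10^7) / [(1×1.60×10^-19)(1.08×10^-3)] = 3420 m.

r ≈ 3.42 km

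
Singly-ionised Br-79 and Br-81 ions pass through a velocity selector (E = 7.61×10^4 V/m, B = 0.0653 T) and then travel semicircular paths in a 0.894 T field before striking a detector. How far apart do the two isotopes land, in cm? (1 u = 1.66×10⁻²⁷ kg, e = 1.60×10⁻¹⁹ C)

Δd ≈ 5.41 cm

Both emerge at v = E/B₁ = 1.17×10^6 m/s.
r = mv/(qB₂), so r₁ = 1.0684 m and r₂ = 1.0955 m, giving Δr = 0.0270 m.
After a semicircle each ion lands a diameter 2r from the entry slit, so the separation is 2Δr = 0.0541 m.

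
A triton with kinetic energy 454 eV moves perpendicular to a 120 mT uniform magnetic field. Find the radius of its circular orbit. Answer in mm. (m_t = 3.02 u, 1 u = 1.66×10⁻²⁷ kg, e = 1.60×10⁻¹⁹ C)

Convert the energy: K = 454 eV = 7.26×10^-17 J.
v = √(2K/m) = √(2·7.26×10^-17/5.01×10^-27) = 1.70×10^5 m/s.
r = mv/(qB) = (5.01×10^-27)(1.70×10^5) / [(1×1.60×10^-19)(0.120)] = 0.0444 m.

r ≈ 44.4 mm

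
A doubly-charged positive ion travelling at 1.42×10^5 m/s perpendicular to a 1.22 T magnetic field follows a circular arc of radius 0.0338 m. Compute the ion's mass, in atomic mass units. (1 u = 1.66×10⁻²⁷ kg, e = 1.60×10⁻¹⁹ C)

m ≈ 56.0 u

qvB = mv²/r ⇒ m = qBr/v.
m = (2×1.60×10^-19)(1.22)(0.0338) / (1.42×10^5) = 9.29×10^-26 kg = 56.0 u.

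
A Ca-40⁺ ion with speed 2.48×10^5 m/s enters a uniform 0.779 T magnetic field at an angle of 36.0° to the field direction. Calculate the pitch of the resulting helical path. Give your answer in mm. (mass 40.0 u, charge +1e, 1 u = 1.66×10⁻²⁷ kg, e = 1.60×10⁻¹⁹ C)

pitch ≈ 672 mm

The velocity component along B is v∥ = v cos36.0° = 2.01×10^5 m/s.
The cyclotron period T = 2πm/(qB) = 3.35×10^-6 s is set by m, q, B alone.
Pitch = v∥·T = (2.01×10^5)(3.35×10^-6) = 0.672 m.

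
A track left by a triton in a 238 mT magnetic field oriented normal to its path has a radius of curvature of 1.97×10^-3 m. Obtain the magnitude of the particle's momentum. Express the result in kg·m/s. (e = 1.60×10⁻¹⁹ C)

p ≈ 7.50×10^-23 kg·m/s

Since qvB = mv²/r, the momentum p = mv = qBr.
p = (1×1.60×10^-19)(0.238)(1.97×10^-3) = 7.50×10^-23 kg·m/s.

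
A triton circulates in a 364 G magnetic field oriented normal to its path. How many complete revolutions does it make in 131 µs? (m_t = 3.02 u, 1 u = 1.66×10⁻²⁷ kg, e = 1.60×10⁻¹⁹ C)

N = 24

T = 2πm/(qB) = 2π(5.0132×10^-27) / [(1×1.60×10^-19)(0.0364)] = 5.4085×10^-6 s.
N = t/T = 1.31×10^-4 / 5.4085×10^-6 ≈ 24.22, so 24 complete revolutions.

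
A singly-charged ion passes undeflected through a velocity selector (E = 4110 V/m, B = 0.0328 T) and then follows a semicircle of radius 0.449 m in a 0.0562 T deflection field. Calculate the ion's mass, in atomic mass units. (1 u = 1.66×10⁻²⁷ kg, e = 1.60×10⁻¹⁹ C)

m ≈ 19.4 u

v = E/B₁ = 1.25×10^5 m/s.
From r = mv/(qB₂), m = qB₂r/v = (1×1.60×10^-19)(0.0562)(0.449) / (1.25×10^5) = 3.22×10^-26 kg.
In atomic mass units: m = 3.22×10^-26 / 1.66×10^-27 = 19.4 u.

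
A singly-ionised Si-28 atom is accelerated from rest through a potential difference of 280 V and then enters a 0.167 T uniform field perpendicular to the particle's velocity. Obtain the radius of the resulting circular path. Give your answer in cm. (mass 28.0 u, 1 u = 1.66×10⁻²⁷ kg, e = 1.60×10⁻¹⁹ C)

r ≈ 7.64 cm

The kinetic energy gained is K = qV = (1×1.60×10^-19)(280) = 4.48×10^-17 J.
v = √(2K/m) = 4.39×10^4 m/s.
r = mv/(qB) = (4.65×10^-26)(4.39×10^4) / [(1×1.60×10^-19)(0.167)] = 0.0764 m.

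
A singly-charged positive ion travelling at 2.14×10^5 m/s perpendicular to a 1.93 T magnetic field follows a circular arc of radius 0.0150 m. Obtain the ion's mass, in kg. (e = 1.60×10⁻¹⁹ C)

m ≈ 2.16×10^-26 kg

qvB = mv²/r ⇒ m = qBr/v.
m = (1×1.60×10^-19)(1.93)(0.0150) / (2.14×10^5) = 2.16×10^-26 kg.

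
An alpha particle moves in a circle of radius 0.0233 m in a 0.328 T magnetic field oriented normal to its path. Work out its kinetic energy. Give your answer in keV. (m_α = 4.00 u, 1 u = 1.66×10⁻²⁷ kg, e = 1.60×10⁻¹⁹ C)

K ≈ 2.81 keV

v = qBr/m = (2×1.60×10^-19)(0.328)(0.0233) / (6.64×10^-27) = 3.68×10^5 m/s.
K = ½mv² = 0.5·(6.64×10^-27)·(3.68×10^5)² = 4.50×10^-16 J = 2.81 keV.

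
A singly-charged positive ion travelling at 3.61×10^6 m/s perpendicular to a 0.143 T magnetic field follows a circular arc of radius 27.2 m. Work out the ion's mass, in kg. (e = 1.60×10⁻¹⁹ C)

m ≈ 1.72×10^-25 kg

qvB = mv²/r ⇒ m = qBr/v.
m = (1×1.60×10^-19)(0.143)(27.2) / (3.61×10^6) = 1.72×10^-25 kg.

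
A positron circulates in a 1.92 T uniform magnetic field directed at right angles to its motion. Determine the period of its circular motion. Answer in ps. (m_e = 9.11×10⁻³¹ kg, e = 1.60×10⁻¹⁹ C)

The cyclotron period is independent of speed: T = 2πm/(qB).
T = 2π(9.11×10^-31) / [(1×1.60×10^-19)(1.92)] = 1.86×10^-11 s.

T ≈ 18.6 ps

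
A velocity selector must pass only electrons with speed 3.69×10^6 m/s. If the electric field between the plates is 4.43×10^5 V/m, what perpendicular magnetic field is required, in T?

B ≈ 0.120 T

qE = qvB ⇒ B = E/v = (4.43×10^5) / (3.69×10^6) = 0.120 T.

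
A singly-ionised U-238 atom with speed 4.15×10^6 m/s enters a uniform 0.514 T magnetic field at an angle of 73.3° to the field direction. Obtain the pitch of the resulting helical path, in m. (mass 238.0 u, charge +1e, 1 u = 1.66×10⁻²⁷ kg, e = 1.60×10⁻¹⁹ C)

pitch ≈ 36.0 m

The velocity component along B is v∥ = v cos73.3° = 1.19×10^6 m/s.
The cyclotron period T = 2πm/(qB) = 3.02×10^-5 s is set by m, q, B alone.
Pitch = v∥·T = (1.19×10^6)(3.02×10^-5) = 36.0 m.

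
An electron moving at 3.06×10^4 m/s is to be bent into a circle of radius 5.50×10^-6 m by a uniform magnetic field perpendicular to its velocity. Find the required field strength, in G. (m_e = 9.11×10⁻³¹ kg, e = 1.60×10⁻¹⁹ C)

B ≈ 317 G

qvB = mv²/r gives B = mv/(qr).
B = (9.11×10^-31)(3.06×10^4) / [(1×1.60×10^-19)(5.50×10^-6)] = 0.0317 T.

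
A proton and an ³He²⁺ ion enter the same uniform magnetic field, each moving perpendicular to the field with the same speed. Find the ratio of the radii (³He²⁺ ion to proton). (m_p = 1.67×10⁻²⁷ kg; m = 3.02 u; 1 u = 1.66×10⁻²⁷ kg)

r = mv/(qB) ⇒ at equal v, r ∝ m/q.
r_{³He²⁺ ion}/r_{proton} = 1.50.

ratio ≈ 1.50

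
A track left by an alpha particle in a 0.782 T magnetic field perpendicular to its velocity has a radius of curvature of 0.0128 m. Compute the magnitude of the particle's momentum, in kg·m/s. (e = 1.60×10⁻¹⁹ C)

p ≈ 3.20×10^-21 kg·m/s

Since qvB = mv²/r, the momentum p = mv = qBr.
p = (2×1.60×10^-19)(0.782)(0.0128) = 3.20×10^-21 kg·m/s.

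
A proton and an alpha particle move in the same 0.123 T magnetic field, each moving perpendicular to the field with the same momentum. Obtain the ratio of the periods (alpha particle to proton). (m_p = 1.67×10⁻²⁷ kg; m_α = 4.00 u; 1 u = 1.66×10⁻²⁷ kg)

ratio ≈ 1.99

T = 2πm/(qB) is independent of speed, so T₂/T₁ = (m₂/q₂)/(m₁/q₁).
T_{alpha particle}/T_{proton} = (6.64×10^-27/2e) / (1.67×10^-27/1e) = 1.99.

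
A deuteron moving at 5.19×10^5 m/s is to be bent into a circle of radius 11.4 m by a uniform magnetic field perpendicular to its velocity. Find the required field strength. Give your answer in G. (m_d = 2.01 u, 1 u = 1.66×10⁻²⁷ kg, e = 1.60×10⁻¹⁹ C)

B ≈ 9.49 G

qvB = mv²/r gives B = mv/(qr).
B = (3.34×10^-27)(5.19×10^5) / [(1×1.60×10^-19)(11.4)] = 9.49×10^-4 T.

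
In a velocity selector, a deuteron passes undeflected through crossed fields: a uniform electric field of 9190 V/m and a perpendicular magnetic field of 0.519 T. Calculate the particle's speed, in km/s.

For zero net force, qE = qvB, so v = E/B.
v = (9190) / (0.519) = 1.77×10^4 m/s.

v ≈ 17.7 km/s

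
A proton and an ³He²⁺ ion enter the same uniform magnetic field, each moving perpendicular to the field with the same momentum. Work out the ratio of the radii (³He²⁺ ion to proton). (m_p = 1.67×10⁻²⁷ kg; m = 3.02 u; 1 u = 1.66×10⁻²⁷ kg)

r = p/(qB) ⇒ at equal p, r ∝ 1/q.
r_{³He²⁺ ion}/r_{proton} = 0.500.

ratio ≈ 0.500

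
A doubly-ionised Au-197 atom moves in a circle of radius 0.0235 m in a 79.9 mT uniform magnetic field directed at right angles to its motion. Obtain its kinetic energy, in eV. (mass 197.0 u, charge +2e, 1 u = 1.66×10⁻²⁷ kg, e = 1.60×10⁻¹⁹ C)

K ≈ 3.45 eV

v = qBr/m = (2×1.60×10^-19)(0.0799)(0.0235) / (3.27×10^-25) = 1840 m/s.
K = ½mv² = 0.5·(3.27×10^-25)·(1840)² = 5.52×10^-19 J = 3.45 eV.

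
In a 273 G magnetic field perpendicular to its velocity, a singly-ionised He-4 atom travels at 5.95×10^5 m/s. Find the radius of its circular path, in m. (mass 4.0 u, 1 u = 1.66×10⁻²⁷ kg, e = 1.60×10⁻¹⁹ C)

r ≈ 0.904 m

The magnetic force provides the centripetal force: qvB = mv²/r, so r = mv/(qB).
r = (6.64×10^-27 kg)(5.95×10^5 m/s) / [(1×1.60×10^-19 C)(0.0273 T)] = 0.904 m.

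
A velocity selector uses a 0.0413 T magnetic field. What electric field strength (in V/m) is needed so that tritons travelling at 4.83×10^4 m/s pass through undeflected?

E ≈ 1990 V/m

qE = qvB ⇒ E = vB = (4.83×10^4)(0.0413) = 1990 V/m.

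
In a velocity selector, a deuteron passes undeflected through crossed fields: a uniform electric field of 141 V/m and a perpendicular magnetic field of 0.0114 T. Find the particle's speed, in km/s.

For zero net force, qE = qvB, so v = E/B.
v = (141) / (0.0114) = 1.24×10^4 m/s.

v ≈ 12.4 km/s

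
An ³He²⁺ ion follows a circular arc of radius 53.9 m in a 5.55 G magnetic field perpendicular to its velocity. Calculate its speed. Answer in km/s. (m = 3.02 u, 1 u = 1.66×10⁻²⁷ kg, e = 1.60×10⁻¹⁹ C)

v ≈ 1910 km/s

From qvB = mv²/r, v = qBr/m.
v = (2×1.60×10^-19)(5.55×10^-4)(53.9) / (5.01×10^-27) = 1.91×10^6 m/s.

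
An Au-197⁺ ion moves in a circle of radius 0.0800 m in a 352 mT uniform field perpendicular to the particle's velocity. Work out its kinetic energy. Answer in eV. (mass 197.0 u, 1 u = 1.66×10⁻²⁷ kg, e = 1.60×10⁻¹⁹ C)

v = qBr/m = (1×1.60×10^-19)(0.352)(0.0800) / (3.27×10^-25) = 1.38×10^4 m/s.
K = ½mv² = 0.5·(3.27×10^-25)·(1.38×10^4)² = 3.10×10^-17 J = 194 eV.

K ≈ 194 eV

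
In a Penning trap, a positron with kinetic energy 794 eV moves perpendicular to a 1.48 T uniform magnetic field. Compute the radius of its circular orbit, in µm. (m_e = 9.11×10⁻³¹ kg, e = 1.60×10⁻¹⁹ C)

r ≈ 64.2 µm

Convert the energy: K = 794 eV = 1.27×10^-16 J.
v = √(2K/m) = √(2·1.27×10^-16/9.11×10^-31) = 1.67×10^7 m/s.
r = mv/(qB) = (9.11×10^-31)(1.67×10^7) / [(1×1.60×10^-19)(1.48)] = 6.42×10^-5 m.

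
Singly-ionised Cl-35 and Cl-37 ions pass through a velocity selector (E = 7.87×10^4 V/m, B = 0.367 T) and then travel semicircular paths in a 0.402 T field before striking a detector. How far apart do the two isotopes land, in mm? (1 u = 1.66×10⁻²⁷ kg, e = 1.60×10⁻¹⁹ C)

Both emerge at v = E/B₁ = 2.14×10^5 m/s.
r = mv/(qB₂), so r₁ = 0.1937 m and r₂ = 0.2048 m, giving Δr = 0.0111 m.
After a semicircle each ion lands a diameter 2r from the entry slit, so the separation is 2Δr = 0.0221 m.

Δd ≈ 22.1 mm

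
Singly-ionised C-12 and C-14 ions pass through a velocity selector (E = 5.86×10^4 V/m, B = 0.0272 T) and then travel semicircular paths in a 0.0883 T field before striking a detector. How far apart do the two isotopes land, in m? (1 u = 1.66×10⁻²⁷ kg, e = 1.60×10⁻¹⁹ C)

Δd ≈ 1.01 m

Both emerge at v = E/B₁ = 2.15×10^6 m/s.
r = mv/(qB₂), so r₁ = 3.038 m and r₂ = 3.544 m, giving Δr = 0.506 m.
After a semicircle each ion lands a diameter 2r from the entry slit, so the separation is 2Δr = 1.01 m.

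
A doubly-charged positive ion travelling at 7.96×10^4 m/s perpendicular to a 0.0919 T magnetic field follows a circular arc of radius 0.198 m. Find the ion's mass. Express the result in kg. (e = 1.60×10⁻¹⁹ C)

qvB = mv²/r ⇒ m = qBr/v.
m = (2×1.60×10^-19)(0.0919)(0.198) / (7.96×10^4) = 7.32×10^-26 kg.

m ≈ 7.32×10^-26 kg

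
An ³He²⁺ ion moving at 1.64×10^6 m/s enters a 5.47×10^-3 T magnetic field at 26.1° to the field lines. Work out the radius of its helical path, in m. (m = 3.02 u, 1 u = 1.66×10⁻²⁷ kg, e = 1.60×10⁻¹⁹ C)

Only the perpendicular component v⊥ = v sin26.1° = 7.22×10^5 m/s is bent by the field.
r = m v⊥ /(qB) = (5.01×10^-27)(7.22×10^5) / [(2×1.60×10^-19)(5.47×10^-3)] = 2.07 m.

r ≈ 2.07 m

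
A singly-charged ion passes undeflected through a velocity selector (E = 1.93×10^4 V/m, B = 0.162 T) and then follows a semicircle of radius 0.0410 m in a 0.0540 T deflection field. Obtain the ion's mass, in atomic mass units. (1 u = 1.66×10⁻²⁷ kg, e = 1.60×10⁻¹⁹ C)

m ≈ 1.79 u

v = E/B₁ = 1.19×10^5 m/s.
From r = mv/(qB₂), m = qB₂r/v = (1×1.60×10^-19)(0.0540)(0.0410) / (1.19×10^5) = 2.97×10^-27 kg.
In atomic mass units: m = 2.97×10^-27 / 1.66×10^-27 = 1.79 u.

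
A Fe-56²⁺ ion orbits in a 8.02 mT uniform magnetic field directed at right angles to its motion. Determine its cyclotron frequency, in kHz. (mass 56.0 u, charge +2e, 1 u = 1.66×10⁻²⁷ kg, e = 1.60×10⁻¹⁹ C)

f = qB/(2πm) = (2×1.60×10^-19)(8.02×10^-3) / [2π(9.30×10^-26)] = 4390 Hz.

f ≈ 4.39 kHz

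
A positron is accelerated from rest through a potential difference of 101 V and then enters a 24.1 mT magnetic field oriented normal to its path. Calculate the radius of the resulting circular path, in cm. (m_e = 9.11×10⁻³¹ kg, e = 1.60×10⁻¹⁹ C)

The kinetic energy gained is K = qV = (1×1.60×10^-19)(101) = 1.62×10^-17 J.
v = √(2K/m) = 5.96×10^6 m/s.
r = mv/(qB) = (9.11×10^-31)(5.96×10^6) / [(1×1.60×10^-19)(0.0241)] = 1.41×10^-3 m.

r ≈ 0.141 cm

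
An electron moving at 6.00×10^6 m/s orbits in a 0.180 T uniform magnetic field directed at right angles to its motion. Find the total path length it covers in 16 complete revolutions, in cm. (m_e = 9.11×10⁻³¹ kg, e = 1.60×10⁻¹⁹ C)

r = mv/(qB) = 1.90×10^-4 m, so one revolution covers 2πr = 1.19×10^-3 m.
In 16 revolutions: L = 16·2πr = 0.0191 m.

L ≈ 1.91 cm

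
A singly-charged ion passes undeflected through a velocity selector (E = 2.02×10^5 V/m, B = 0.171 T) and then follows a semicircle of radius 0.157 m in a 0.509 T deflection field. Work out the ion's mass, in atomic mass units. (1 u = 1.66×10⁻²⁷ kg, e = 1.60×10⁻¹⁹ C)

v = E/B₁ = 1.18×10^6 m/s.
From r = mv/(qB₂), m = qB₂r/v = (1×1.60×10^-19)(0.509)(0.157) / (1.18×10^6) = 1.08×10^-26 kg.
In atomic mass units: m = 1.08×10^-26 / 1.66×10^-27 = 6.52 u.

m ≈ 6.52 u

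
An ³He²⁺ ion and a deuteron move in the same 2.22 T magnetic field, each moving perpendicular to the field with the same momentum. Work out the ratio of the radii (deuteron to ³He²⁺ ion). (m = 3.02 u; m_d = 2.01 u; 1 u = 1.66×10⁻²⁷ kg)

r = p/(qB) ⇒ at equal p, r ∝ 1/q.
r_{deuteron}/r_{³He²⁺ ion} = 2.00.

ratio ≈ 2.00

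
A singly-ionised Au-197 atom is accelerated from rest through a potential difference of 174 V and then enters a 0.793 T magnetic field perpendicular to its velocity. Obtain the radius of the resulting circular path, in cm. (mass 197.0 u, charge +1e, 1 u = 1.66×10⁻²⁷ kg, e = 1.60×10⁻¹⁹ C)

The kinetic energy gained is K = qV = (1×1.60×10^-19)(174) = 2.78×10^-17 J.
v = √(2K/m) = 1.30×10^4 m/s.
r = mv/(qB) = (3.27×10^-25)(1.30×10^4) / [(1×1.60×10^-19)(0.793)] = 0.0336 m.

r ≈ 3.36 cm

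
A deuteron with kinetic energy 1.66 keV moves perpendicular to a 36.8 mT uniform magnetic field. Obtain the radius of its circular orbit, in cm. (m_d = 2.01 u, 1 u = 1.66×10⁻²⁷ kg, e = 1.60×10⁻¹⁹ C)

r ≈ 22.6 cm

Convert the energy: K = 1.66 keV = 2.66×10^-16 J.
v = √(2K/m) = √(2·2.66×10^-16/3.34×10^-27) = 3.99×10^5 m/s.
r = mv/(qB) = (3.34×10^-27)(3.99×10^5) / [(1×1.60×10^-19)(0.0368)] = 0.226 m.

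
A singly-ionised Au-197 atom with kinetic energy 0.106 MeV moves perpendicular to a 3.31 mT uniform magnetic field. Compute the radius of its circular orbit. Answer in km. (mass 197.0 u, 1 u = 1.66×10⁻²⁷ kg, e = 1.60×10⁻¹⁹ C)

Convert the energy: K = 0.106 MeV = 1.70×10^-14 J.
v = √(2K/m) = √(2·1.70×10^-14/3.27×10^-25) = 3.22×10^5 m/s.
r = mv/(qB) = (3.27×10^-25)(3.22×10^5) / [(1×1.60×10^-19)(3.31×10^-3)] = 199 m.

r ≈ 0.199 km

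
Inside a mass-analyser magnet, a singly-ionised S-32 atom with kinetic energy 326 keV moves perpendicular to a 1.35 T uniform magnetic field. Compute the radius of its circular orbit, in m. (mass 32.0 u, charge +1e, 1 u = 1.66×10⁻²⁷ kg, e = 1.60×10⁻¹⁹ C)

r ≈ 0.345 m

Convert the energy: K = 326 keV = 5.22×10^-14 J.
v = √(2K/m) = √(2·5.22×10^-14/5.31×10^-26) = 1.40×10^6 m/s.
r = mv/(qB) = (5.31×10^-26)(1.40×10^6) / [(1×1.60×10^-19)(1.35)] = 0.345 m.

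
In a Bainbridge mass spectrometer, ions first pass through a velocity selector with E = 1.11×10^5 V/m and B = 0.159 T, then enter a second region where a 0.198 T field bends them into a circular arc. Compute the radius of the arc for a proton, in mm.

The selector passes v = E/B = 1.11×10^5/0.159 = 6.98×10^5 m/s.
In the deflection region, r = mv/(qB₂) = (1.67×10^-27)(6.98×10^5) / [(1×1.60×10^-19)(0.198)] = 0.0368 m.

r ≈ 36.8 mm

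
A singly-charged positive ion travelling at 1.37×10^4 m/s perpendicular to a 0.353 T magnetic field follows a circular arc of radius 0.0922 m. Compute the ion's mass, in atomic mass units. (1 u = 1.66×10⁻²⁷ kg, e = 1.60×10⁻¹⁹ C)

m ≈ 229 u

qvB = mv²/r ⇒ m = qBr/v.
m = (1×1.60×10^-19)(0.353)(0.0922) / (1.37×10^4) = 3.80×10^-25 kg = 229 u.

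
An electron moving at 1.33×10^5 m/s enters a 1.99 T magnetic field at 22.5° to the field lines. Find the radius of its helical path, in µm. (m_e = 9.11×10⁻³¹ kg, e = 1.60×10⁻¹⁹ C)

r ≈ 0.146 µm

Only the perpendicular component v⊥ = v sin22.5° = 5.09×10^4 m/s is bent by the field.
r = m v⊥ /(qB) = (9.11×10^-31)(5.09×10^4) / [(1×1.60×10^-19)(1.99)] = 1.46×10^-7 m.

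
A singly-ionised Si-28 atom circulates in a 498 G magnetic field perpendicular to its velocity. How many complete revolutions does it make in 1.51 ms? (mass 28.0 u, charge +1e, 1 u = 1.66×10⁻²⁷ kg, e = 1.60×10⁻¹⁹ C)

T = 2πm/(qB) = 2π(4.648×10^-26) / [(1×1.60×10^-19)(0.0498)] = 3.6652×10^-5 s.
N = t/T = 1.51×10^-3 / 3.6652×10^-5 ≈ 41.20, so 41 complete revolutions.

N = 41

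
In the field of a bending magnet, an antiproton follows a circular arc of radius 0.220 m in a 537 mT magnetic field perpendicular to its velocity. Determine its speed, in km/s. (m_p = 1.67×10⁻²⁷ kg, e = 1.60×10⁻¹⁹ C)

v ≈ 11300 km/s

From qvB = mv²/r, v = qBr/m.
v = (1×1.60×10^-19)(0.537)(0.220) / (1.67×10^-27) = 1.13×10^7 m/s.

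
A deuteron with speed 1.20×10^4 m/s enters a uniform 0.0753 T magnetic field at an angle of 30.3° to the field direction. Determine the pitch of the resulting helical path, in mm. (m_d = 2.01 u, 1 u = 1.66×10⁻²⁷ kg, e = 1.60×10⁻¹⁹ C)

The velocity component along B is v∥ = v cos30.3° = 1.04×10^4 m/s.
The cyclotron period T = 2πm/(qB) = 1.74×10^-6 s is set by m, q, B alone.
Pitch = v∥·T = (1.04×10^4)(1.74×10^-6) = 0.0180 m.

pitch ≈ 18.0 mm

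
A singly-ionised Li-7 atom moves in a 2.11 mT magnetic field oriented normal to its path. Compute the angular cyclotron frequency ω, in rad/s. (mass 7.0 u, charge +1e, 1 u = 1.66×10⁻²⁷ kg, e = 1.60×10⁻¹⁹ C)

ω ≈ 2.91×10^4 rad/s

ω = qB/m = (1×1.60×10^-19)(2.11×10^-3) / (1.16×10^-26) = 2.91×10^4 rad/s.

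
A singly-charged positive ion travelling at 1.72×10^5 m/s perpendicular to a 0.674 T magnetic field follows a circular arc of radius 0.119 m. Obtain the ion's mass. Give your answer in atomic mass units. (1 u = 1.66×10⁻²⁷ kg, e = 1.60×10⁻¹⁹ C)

qvB = mv²/r ⇒ m = qBr/v.
m = (1×1.60×10^-19)(0.674)(0.119) / (1.72×10^5) = 7.46×10^-26 kg = 44.9 u.

m ≈ 44.9 u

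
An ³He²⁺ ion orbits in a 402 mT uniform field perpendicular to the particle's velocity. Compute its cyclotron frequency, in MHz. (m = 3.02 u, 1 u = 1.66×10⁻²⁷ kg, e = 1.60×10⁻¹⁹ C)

f ≈ 4.08 MHz

f = qB/(2πm) = (2×1.60×10^-19)(0.402) / [2π(5.01×10^-27)] = 4.08×10^6 Hz.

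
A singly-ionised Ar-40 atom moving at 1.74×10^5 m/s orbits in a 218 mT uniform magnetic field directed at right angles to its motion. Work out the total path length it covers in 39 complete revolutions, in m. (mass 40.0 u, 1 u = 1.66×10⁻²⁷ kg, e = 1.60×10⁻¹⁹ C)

r = mv/(qB) = 0.331 m, so one revolution covers 2πr = 2.08 m.
In 39 revolutions: L = 39·2πr = 81.2 m.

L ≈ 81.2 m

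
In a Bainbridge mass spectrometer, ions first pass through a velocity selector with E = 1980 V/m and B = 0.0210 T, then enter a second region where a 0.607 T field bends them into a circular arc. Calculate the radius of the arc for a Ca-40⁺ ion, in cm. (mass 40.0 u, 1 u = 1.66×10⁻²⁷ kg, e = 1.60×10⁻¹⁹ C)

The selector passes v = E/B = 1980/0.0210 = 9.43×10^4 m/s.
In the deflection region, r = mv/(qB₂) = (6.64×10^-26)(9.43×10^4) / [(1×1.60×10^-19)(0.607)] = 0.0645 m.

r ≈ 6.45 cm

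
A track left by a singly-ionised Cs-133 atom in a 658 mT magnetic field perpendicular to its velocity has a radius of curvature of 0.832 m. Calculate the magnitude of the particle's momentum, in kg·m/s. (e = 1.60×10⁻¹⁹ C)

p ≈ 8.76×10^-20 kg·m/s

Since qvB = mv²/r, the momentum p = mv = qBr.
p = (1×1.60×10^-19)(0.658)(0.832) = 8.76×10^-20 kg·m/s.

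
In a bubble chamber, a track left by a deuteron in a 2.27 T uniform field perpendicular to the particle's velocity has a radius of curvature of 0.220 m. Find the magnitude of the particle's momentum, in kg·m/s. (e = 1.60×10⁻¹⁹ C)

p ≈ 7.99×10^-20 kg·m/s

Since qvB = mv²/r, the momentum p = mv = qBr.
p = (1×1.60×10^-19)(2.27)(0.220) = 7.99×10^-20 kg·m/s.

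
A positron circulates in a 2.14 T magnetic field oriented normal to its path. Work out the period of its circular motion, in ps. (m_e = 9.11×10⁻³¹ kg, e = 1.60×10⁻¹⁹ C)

The cyclotron period is independent of speed: T = 2πm/(qB).
T = 2π(9.11×10^-31) / [(1×1.60×10^-19)(2.14)] = 1.67×10^-11 s.

T ≈ 16.7 ps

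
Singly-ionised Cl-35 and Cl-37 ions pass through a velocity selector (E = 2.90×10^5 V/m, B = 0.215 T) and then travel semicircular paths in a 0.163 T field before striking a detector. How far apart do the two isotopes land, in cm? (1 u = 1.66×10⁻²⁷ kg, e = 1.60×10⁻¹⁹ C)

Both emerge at v = E/B₁ = 1.35×10^6 m/s.
r = mv/(qB₂), so r₁ = 3.005 m and r₂ = 3.177 m, giving Δr = 0.172 m.
After a semicircle each ion lands a diameter 2r from the entry slit, so the separation is 2Δr = 0.343 m.

Δd ≈ 34.3 cm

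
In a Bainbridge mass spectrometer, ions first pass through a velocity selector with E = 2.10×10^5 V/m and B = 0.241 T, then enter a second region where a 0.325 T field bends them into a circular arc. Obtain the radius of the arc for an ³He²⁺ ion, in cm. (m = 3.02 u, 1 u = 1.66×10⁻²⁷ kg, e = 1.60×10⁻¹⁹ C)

r ≈ 4.20 cm

The selector passes v = E/B = 2.10×10^5/0.241 = 8.71×10^5 m/s.
In the deflection region, r = mv/(qB₂) = (5.01×10^-27)(8.71×10^5) / [(2×1.60×10^-19)(0.325)] = 0.0420 m.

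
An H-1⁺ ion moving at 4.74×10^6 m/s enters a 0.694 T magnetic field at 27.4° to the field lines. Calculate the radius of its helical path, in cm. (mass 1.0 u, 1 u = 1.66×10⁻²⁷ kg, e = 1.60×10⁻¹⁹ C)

r ≈ 3.26 cm

Only the perpendicular component v⊥ = v sin27.4° = 2.18×10^6 m/s is bent by the field.
r = m v⊥ /(qB) = (1.66×10^-27)(2.18×10^6) / [(1×1.60×10^-19)(0.694)] = 0.0326 m.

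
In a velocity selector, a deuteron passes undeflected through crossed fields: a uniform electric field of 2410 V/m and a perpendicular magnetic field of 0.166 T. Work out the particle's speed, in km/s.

v ≈ 14.5 km/s

For zero net force, qE = qvB, so v = E/B.
v = (2410) / (0.166) = 1.45×10^4 m/s.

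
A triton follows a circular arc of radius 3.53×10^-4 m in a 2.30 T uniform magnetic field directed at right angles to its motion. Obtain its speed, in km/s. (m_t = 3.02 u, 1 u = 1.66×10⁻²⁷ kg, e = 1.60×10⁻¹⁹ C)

v ≈ 25.9 km/s

From qvB = mv²/r, v = qBr/m.
v = (1×1.60×10^-19)(2.30)(3.53×10^-4) / (5.01×10^-27) = 2.59×10^4 m/s.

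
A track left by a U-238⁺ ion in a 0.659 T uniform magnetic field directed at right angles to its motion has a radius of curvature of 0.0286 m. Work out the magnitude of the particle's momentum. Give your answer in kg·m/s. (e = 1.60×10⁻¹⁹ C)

p ≈ 3.02×10^-21 kg·m/s

Since qvB = mv²/r, the momentum p = mv = qBr.
p = (1×1.60×10^-19)(0.659)(0.0286) = 3.02×10^-21 kg·m/s.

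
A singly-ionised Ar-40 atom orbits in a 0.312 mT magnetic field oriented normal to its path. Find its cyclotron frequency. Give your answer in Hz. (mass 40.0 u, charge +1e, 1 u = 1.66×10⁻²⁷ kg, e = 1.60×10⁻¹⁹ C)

f = qB/(2πm) = (1×1.60×10^-19)(3.12×10^-4) / [2π(6.64×10^-26)] = 120 Hz.

f ≈ 120 Hz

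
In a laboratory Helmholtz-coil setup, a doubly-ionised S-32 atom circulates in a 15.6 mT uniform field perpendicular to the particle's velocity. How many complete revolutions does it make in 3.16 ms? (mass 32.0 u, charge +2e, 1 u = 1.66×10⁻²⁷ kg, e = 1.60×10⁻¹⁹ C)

T = 2πm/(qB) = 2π(5.312×10^-26) / [(2×1.60×10^-19)(0.0156)] = 6.6860×10^-5 s.
N = t/T = 3.16×10^-3 / 6.6860×10^-5 ≈ 47.26, so 47 complete revolutions.

N = 47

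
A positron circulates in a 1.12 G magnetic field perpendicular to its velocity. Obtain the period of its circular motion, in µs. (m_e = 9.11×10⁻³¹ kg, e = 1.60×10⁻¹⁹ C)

T ≈ 0.319 µs

The cyclotron period is independent of speed: T = 2πm/(qB).
T = 2π(9.11×10^-31) / [(1×1.60×10^-19)(1.12×10^-4)] = 3.19×10^-7 s.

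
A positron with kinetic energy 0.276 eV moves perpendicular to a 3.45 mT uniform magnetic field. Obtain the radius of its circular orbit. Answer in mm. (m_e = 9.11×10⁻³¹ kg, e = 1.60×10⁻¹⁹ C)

Convert the energy: K = 0.276 eV = 4.42×10^-20 J.
v = √(2K/m) = √(2·4.42×10^-20/9.11×10^-31) = 3.11×10^5 m/s.
r = mv/(qB) = (9.11×10^-31)(3.11×10^5) / [(1×1.60×10^-19)(3.45×10^-3)] = 5.14×10^-4 m.

r ≈ 0.514 mm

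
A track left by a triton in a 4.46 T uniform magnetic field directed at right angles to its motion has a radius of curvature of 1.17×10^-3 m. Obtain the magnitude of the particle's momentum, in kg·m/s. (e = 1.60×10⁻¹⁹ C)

p ≈ 8.35×10^-22 kg·m/s

Since qvB = mv²/r, the momentum p = mv = qBr.
p = (1×1.60×10^-19)(4.46)(1.17×10^-3) = 8.35×10^-22 kg·m/s.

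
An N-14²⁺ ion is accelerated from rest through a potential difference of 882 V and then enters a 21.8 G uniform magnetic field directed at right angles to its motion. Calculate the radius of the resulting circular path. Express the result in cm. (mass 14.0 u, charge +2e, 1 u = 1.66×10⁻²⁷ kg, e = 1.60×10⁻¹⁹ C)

r ≈ 519 cm

The kinetic energy gained is K = qV = (2×1.60×10^-19)(882) = 2.82×10^-16 J.
v = √(2K/m) = 1.56×10^5 m/s.
r = mv/(qB) = (2.32×10^-26)(1.56×10^5) / [(2×1.60×10^-19)(2.18×10^-3)] = 5.19 m.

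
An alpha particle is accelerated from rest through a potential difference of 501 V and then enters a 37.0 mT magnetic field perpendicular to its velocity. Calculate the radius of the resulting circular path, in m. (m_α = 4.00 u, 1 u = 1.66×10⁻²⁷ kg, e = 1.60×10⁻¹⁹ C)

The kinetic energy gained is K = qV = (2×1.60×10^-19)(501) = 1.60×10^-16 J.
v = √(2K/m) = 2.20×10^5 m/s.
r = mv/(qB) = (6.64×10^-27)(2.20×10^5) / [(2×1.60×10^-19)(0.0370)] = 0.123 m.

r ≈ 0.123 m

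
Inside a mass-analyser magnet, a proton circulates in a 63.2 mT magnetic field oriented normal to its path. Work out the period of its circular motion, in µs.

The cyclotron period is independent of speed: T = 2πm/(qB).
T = 2π(1.67×10^-27) / [(1×1.60×10^-19)(0.0632)] = 1.04×10^-6 s.

T ≈ 1.04 µs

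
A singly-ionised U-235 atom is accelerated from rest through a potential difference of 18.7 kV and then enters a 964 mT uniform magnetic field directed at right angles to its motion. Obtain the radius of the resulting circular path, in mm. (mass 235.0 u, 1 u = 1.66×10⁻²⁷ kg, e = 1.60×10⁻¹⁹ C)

r ≈ 313 mm

The kinetic energy gained is K = qV = (1×1.60×10^-19)(1.87×10^4) = 2.99×10^-15 J.
v = √(2K/m) = 1.24×10^5 m/s.
r = mv/(qB) = (3.90×10^-25)(1.24×10^5) / [(1×1.60×10^-19)(0.964)] = 0.313 m.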